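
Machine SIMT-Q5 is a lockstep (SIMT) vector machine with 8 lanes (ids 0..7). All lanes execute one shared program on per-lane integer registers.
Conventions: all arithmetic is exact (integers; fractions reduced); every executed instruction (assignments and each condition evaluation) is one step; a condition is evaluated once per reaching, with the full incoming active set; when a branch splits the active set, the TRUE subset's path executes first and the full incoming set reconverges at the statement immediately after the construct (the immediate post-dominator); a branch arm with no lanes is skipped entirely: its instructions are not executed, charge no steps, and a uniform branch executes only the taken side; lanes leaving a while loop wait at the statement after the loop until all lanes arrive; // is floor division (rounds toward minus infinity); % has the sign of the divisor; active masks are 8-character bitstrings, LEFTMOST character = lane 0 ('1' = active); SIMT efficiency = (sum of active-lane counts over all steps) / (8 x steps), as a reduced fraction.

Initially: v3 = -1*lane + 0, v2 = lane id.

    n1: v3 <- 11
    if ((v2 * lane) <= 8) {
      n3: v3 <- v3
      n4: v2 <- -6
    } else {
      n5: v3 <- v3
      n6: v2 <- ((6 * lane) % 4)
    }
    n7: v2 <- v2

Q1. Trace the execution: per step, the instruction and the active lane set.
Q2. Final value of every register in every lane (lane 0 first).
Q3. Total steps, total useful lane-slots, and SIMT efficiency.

step 0: v3 <- 11                     11111111
step 1: eval ((v2 * lane) <= 8)      11111111
step 2: v3 <- v3                     11100000
step 3: v2 <- -6                     11100000
step 4: v3 <- v3                     00011111
step 5: v2 <- ((6 * lane) % 4)       00011111
step 6: v2 <- v2                     11111111

Answer: 7 steps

v3: 11,11,11,11,11,11,11,11
v2: -6,-6,-6,2,0,2,0,2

steps = 7; useful = 40; efficiency = 40/56 = 5/7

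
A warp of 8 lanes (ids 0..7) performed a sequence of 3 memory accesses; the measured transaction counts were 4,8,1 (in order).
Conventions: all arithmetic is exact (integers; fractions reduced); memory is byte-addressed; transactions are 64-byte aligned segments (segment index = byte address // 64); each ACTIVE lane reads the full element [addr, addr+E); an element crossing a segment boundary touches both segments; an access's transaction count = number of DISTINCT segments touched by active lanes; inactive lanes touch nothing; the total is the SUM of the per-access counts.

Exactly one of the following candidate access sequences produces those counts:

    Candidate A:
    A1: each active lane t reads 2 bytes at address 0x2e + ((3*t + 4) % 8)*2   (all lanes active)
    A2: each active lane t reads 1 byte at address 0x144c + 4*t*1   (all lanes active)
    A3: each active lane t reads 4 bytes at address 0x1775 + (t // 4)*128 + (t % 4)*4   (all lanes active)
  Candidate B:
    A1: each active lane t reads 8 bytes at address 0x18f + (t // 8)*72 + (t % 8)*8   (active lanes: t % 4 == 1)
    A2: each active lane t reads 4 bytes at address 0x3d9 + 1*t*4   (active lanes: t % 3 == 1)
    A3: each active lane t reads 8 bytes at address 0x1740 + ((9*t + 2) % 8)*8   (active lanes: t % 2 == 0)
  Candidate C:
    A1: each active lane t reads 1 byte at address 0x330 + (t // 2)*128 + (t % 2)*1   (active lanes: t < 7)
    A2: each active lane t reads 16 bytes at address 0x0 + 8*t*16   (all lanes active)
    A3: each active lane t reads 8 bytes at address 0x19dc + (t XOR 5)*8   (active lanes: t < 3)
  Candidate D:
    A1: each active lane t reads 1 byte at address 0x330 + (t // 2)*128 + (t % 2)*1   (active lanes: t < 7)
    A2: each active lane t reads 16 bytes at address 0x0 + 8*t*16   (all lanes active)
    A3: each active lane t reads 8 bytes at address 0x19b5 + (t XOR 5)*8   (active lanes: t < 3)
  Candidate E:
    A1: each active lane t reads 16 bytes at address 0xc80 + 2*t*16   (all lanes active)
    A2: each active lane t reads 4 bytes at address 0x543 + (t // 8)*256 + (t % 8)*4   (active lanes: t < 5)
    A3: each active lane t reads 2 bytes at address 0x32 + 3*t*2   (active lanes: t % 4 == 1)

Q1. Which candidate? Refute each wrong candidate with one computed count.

A: A1 gives 1 transaction, not 4
B: A1 gives 1 transaction, not 4
C: A3 gives 2 transactions, not 1
E: A2 gives 1 transaction, not 8
D: all counts match (4,8,1)

Answer: D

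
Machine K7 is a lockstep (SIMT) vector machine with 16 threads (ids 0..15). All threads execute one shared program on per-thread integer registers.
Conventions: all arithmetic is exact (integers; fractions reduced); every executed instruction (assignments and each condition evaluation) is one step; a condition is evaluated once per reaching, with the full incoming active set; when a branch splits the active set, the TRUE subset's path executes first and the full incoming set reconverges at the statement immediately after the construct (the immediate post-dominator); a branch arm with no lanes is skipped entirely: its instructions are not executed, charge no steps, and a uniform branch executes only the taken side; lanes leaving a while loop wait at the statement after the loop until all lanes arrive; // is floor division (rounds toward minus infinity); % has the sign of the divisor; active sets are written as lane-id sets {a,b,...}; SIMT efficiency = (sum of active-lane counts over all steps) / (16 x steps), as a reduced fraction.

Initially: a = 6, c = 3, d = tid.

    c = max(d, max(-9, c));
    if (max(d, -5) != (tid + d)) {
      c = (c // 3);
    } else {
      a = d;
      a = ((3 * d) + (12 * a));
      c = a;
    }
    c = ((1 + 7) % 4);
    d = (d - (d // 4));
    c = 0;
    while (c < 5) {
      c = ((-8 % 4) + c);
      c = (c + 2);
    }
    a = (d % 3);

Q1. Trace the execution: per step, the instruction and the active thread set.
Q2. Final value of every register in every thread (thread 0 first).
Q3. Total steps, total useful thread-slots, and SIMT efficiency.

step 0: c <- max(d, max(-9, c))      {0,1,2,3,4,5,6,7,8,9,10,11,12,13,14,15}
step 1: eval (max(d, -5) != (tid + d)) {0,1,2,3,4,5,6,7,8,9,10,11,12,13,14,15}
step 2: c <- (c // 3)                {1,2,3,4,5,6,7,8,9,10,11,12,13,14,15}
step 3: a <- d                       {0}
step 4: a <- ((3 * d) + (12 * a))    {0}
step 5: c <- a                       {0}
step 6: c <- ((1 + 7) % 4)           {0,1,2,3,4,5,6,7,8,9,10,11,12,13,14,15}
step 7: d <- (d - (d // 4))          {0,1,2,3,4,5,6,7,8,9,10,11,12,13,14,15}
step 8: c <- 0                       {0,1,2,3,4,5,6,7,8,9,10,11,12,13,14,15}
step 9: eval (c < 5)                 {0,1,2,3,4,5,6,7,8,9,10,11,12,13,14,15}
step 10: c <- ((-8 % 4) + c)          {0,1,2,3,4,5,6,7,8,9,10,11,12,13,14,15}
step 11: c <- (c + 2)                 {0,1,2,3,4,5,6,7,8,9,10,11,12,13,14,15}
step 12: eval (c < 5)                 {0,1,2,3,4,5,6,7,8,9,10,11,12,13,14,15}
step 13: c <- ((-8 % 4) + c)          {0,1,2,3,4,5,6,7,8,9,10,11,12,13,14,15}
step 14: c <- (c + 2)                 {0,1,2,3,4,5,6,7,8,9,10,11,12,13,14,15}
step 15: eval (c < 5)                 {0,1,2,3,4,5,6,7,8,9,10,11,12,13,14,15}
step 16: c <- ((-8 % 4) + c)          {0,1,2,3,4,5,6,7,8,9,10,11,12,13,14,15}
step 17: c <- (c + 2)                 {0,1,2,3,4,5,6,7,8,9,10,11,12,13,14,15}
step 18: eval (c < 5)                 {0,1,2,3,4,5,6,7,8,9,10,11,12,13,14,15}
step 19: a <- (d % 3)                 {0,1,2,3,4,5,6,7,8,9,10,11,12,13,14,15}

Answer: 20 steps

a: 0,1,2,0,0,1,2,0,0,1,2,0,0,1,2,0
c: 6,6,6,6,6,6,6,6,6,6,6,6,6,6,6,6
d: 0,1,2,3,3,4,5,6,6,7,8,9,9,10,11,12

steps = 20; useful = 274; efficiency = 274/320 = 137/160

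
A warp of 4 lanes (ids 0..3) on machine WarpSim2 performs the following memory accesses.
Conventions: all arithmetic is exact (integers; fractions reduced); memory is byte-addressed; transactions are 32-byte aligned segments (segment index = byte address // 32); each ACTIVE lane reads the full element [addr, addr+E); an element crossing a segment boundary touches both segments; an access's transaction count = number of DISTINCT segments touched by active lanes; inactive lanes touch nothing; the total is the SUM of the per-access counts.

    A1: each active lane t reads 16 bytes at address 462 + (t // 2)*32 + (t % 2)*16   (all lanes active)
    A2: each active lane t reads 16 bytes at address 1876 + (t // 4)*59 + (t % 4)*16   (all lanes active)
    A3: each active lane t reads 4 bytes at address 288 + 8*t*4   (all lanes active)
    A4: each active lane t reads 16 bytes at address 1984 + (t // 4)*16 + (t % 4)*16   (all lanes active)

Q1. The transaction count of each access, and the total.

A1: 3 transactions
A2: 3 transactions
A3: 4 transactions
A4: 2 transactions

Answer: 3,3,4,2; total 12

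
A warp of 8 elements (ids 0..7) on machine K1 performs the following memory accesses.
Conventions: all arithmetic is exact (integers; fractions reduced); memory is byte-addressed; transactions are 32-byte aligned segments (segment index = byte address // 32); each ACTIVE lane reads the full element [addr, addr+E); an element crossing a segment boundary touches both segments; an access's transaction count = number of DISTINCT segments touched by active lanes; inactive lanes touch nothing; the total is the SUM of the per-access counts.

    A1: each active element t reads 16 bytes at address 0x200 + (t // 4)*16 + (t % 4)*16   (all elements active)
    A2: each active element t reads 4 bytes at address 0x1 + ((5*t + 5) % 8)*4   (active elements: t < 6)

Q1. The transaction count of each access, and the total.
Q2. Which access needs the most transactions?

A1: 3 transactions
A2: 2 transactions

Answer: 3,2; total 5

Answer: A1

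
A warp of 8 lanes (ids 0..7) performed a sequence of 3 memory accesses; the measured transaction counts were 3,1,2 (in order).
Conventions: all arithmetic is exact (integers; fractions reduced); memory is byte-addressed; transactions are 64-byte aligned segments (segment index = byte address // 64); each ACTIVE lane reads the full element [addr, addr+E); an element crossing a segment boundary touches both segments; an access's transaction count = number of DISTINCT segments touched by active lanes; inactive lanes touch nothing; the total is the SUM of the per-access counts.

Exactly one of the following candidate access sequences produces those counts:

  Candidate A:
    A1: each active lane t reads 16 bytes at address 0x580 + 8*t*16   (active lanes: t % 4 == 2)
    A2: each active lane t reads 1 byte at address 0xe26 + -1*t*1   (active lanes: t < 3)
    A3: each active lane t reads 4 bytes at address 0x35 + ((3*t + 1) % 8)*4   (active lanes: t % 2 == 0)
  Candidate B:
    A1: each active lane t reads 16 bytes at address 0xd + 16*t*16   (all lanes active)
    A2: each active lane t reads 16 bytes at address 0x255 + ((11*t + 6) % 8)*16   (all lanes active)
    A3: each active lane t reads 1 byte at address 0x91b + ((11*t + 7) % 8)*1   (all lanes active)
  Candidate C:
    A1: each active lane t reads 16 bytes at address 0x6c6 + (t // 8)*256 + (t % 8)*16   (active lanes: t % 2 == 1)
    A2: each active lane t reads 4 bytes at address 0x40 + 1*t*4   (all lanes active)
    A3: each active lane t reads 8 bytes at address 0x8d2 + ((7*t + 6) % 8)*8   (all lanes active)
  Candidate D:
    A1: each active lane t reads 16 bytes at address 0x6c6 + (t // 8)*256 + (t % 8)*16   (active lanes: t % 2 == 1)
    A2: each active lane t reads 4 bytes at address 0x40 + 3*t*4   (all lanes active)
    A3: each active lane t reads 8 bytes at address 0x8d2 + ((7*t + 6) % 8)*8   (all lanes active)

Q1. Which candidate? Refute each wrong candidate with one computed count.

A: A1 gives 2 transactions, not 3
B: A1 gives 8 transactions, not 3
D: A2 gives 2 transactions, not 1
C: all counts match (3,1,2)

Answer: C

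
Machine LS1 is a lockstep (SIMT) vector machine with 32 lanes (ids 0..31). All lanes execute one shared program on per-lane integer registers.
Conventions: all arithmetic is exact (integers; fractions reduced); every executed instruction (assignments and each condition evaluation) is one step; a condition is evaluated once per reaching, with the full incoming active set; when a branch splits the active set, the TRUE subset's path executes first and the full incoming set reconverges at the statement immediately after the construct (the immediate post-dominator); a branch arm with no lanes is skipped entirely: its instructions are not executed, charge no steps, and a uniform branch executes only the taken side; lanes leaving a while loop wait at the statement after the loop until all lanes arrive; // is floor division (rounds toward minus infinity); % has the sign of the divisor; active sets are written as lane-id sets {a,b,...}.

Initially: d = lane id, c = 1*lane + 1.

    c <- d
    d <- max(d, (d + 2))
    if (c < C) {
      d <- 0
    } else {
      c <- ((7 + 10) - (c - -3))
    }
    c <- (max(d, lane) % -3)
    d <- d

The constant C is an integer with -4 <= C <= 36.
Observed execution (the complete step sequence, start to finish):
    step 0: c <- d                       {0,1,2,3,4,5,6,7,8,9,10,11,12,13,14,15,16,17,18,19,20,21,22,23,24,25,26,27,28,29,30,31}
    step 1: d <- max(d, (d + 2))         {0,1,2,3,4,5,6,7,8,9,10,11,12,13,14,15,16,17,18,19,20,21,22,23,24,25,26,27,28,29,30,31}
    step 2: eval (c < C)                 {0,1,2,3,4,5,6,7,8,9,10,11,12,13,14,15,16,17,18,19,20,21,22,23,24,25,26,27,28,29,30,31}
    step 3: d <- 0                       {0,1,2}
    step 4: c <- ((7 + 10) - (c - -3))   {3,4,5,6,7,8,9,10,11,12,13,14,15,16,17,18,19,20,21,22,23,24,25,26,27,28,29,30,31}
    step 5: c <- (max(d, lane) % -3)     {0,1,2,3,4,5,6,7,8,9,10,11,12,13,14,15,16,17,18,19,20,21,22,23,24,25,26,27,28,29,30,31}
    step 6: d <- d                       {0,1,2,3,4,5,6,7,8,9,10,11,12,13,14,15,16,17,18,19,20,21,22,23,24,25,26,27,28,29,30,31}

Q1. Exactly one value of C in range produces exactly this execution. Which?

Answer: C = 3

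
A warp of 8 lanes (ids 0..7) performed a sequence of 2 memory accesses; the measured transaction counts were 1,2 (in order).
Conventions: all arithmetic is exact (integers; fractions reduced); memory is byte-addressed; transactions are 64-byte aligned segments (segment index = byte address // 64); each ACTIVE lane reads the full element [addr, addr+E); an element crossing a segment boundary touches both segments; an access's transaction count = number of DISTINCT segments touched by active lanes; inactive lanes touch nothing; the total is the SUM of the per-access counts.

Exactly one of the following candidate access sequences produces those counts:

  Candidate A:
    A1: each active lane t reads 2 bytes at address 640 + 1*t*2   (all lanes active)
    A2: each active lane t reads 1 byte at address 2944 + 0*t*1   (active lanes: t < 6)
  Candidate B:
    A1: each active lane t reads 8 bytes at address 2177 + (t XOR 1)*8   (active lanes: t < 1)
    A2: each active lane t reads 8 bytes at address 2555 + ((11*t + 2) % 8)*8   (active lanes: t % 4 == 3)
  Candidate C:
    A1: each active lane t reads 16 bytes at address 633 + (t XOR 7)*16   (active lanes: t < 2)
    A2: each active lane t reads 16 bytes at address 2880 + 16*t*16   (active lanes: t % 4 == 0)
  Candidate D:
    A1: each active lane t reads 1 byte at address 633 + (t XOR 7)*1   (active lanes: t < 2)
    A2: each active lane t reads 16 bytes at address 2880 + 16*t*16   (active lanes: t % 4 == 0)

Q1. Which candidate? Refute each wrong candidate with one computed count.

A: A2 gives 1 transaction, not 2
B: A2 gives 1 transaction, not 2
D: A1 gives 2 transactions, not 1
C: all counts match (1,2)

Answer: C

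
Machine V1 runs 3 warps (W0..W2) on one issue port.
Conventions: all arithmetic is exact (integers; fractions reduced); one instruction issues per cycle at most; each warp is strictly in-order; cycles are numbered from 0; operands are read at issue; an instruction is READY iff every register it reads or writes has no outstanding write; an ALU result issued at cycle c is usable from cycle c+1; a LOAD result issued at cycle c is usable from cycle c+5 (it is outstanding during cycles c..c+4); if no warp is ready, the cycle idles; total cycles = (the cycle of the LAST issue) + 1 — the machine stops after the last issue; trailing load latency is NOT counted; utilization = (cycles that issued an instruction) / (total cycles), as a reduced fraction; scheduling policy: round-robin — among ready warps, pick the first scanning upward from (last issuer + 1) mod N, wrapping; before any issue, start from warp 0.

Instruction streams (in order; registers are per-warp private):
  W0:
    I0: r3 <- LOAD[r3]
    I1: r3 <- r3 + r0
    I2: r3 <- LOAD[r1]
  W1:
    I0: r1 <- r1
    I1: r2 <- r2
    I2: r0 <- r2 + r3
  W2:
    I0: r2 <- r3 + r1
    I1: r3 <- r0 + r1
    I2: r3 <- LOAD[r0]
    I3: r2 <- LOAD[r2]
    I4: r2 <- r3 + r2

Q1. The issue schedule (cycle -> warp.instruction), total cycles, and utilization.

cycle 0: W0.I0
cycle 1: W1.I0
cycle 2: W2.I0
cycle 3: W1.I1
cycle 4: W2.I1
cycle 5: W0.I1
cycle 6: W1.I2
cycle 7: W2.I2
cycle 8: W0.I2
cycle 9: W2.I3
cycle 10: idle
cycle 11: idle
cycle 12: idle
cycle 13: idle
cycle 14: W2.I4

Answer: 15 cycles, utilization 11/15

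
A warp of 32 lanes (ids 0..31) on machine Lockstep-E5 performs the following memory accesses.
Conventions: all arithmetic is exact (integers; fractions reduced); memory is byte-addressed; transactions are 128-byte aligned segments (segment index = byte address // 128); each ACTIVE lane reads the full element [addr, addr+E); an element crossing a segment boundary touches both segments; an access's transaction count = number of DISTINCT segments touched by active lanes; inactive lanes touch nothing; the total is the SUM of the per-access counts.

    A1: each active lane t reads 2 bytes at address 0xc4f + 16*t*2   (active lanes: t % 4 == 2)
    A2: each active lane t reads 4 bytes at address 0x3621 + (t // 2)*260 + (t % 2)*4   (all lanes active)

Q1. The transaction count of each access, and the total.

A1: 8 transactions
A2: 16 transactions

Answer: 8,16; total 24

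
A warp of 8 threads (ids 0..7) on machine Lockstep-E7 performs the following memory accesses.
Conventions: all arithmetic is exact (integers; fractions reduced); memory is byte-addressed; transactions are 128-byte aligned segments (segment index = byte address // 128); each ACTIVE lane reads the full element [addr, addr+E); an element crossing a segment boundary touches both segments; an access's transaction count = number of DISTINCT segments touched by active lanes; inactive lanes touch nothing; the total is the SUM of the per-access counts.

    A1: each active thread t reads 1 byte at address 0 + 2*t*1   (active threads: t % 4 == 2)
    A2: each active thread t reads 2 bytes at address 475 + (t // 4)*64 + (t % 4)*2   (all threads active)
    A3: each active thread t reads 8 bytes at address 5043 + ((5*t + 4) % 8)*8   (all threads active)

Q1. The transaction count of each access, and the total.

A1: 1 transaction
A2: 2 transactions
A3: 1 transaction

Answer: 1,2,1; total 4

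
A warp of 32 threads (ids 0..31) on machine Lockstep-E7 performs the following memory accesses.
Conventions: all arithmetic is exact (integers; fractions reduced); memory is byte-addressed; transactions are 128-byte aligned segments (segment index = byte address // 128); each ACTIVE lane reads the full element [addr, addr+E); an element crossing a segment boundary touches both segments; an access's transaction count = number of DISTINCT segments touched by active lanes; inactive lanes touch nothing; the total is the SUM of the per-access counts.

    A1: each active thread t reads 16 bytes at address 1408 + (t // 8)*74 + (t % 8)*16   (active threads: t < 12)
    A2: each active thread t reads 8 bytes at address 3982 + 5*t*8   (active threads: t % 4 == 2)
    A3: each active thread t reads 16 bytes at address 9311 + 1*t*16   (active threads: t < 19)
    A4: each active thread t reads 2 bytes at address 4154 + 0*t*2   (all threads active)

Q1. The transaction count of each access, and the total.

A1: 2 transactions
A2: 10 transactions
A3: 4 transactions
A4: 1 transaction

Answer: 2,10,4,1; total 17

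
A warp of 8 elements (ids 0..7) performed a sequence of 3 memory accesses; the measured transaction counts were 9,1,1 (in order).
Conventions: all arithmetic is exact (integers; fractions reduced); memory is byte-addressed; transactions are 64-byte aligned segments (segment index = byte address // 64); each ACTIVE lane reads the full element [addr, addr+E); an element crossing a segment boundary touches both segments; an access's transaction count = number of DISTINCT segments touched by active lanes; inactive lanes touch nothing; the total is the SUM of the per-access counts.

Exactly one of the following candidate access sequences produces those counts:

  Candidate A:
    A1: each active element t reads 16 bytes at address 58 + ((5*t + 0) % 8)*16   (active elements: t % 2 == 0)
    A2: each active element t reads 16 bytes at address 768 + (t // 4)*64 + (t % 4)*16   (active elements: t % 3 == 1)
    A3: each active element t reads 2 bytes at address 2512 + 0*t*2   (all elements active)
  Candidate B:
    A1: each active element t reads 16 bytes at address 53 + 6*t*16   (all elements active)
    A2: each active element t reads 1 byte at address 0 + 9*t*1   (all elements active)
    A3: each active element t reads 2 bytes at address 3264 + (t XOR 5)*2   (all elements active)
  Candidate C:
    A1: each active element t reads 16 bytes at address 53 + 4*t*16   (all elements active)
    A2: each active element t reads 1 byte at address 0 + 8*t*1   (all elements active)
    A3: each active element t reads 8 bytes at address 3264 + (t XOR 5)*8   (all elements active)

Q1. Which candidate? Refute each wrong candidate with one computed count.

A: A1 gives 3 transactions, not 9
B: A1 gives 12 transactions, not 9
C: all counts match (9,1,1)

Answer: C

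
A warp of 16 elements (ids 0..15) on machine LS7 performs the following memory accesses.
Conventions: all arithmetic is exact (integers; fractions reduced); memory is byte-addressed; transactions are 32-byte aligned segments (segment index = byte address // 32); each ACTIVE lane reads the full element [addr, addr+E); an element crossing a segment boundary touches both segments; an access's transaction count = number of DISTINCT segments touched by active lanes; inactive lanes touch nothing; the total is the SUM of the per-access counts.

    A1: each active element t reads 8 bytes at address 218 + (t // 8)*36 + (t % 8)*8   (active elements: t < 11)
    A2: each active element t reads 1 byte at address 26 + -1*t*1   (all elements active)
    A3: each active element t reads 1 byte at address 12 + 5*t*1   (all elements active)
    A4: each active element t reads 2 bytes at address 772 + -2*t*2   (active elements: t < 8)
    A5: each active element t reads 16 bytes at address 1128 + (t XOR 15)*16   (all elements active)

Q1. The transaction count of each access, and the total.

A1: 3 transactions
A2: 1 transaction
A3: 3 transactions
A4: 2 transactions
A5: 9 transactions

Answer: 3,1,3,2,9; total 18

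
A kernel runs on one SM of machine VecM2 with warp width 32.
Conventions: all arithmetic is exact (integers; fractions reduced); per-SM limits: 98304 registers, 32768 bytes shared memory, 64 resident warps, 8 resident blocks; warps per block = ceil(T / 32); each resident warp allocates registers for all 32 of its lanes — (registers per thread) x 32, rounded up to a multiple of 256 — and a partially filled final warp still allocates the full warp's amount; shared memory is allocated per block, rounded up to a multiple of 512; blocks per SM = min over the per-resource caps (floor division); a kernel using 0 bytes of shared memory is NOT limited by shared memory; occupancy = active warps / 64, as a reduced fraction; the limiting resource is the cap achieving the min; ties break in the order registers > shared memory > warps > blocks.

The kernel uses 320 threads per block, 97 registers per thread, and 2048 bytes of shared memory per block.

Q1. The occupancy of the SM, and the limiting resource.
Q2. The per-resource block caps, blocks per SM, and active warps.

Answer: occupancy 5/16, limited by registers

registers: 2 blocks
shared memory: 16 blocks
warps: 6 blocks
blocks: 8 blocks

Answer: 2 blocks, 20 active warps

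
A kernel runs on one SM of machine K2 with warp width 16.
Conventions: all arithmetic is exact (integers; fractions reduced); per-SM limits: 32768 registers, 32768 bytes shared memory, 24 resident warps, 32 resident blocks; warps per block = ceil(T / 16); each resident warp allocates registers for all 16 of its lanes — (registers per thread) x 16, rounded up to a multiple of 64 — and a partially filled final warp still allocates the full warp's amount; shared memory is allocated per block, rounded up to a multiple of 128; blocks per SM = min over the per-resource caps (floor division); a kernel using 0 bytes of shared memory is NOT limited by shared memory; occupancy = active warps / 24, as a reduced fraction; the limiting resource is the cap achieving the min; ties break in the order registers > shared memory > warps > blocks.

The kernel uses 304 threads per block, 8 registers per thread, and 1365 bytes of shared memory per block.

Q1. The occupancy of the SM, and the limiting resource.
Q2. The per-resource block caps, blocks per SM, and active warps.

Answer: occupancy 19/24, limited by warps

registers: 13 blocks
shared memory: 23 blocks
warps: 1 block
blocks: 32 blocks

Answer: 1 block, 19 active warps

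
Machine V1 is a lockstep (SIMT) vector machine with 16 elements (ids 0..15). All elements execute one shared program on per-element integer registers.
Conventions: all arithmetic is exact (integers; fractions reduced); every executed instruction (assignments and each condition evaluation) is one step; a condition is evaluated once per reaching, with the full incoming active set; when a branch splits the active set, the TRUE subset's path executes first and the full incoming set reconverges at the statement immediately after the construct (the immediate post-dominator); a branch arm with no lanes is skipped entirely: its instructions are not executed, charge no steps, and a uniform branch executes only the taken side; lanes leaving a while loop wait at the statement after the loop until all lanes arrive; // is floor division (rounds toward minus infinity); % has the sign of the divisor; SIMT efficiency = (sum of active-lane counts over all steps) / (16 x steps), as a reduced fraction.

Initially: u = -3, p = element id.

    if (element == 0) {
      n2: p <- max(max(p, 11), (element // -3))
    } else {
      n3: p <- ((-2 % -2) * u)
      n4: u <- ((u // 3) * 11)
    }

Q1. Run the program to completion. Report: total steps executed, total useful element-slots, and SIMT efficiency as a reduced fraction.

Answer: 4 steps, 47 useful, 47/64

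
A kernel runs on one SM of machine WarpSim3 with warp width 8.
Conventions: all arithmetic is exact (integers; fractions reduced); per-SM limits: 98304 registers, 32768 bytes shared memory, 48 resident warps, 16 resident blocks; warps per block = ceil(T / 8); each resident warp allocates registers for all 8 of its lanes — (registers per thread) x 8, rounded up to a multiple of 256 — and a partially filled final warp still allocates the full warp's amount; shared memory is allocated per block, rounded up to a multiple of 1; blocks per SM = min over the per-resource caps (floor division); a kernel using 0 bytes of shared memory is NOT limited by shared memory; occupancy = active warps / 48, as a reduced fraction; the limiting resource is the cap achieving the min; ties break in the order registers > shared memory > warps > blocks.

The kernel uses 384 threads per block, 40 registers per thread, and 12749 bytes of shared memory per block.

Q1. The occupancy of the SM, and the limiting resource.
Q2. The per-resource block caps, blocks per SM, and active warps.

Answer: occupancy 1, limited by warps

registers: 4 blocks
shared memory: 2 blocks
warps: 1 block
blocks: 16 blocks

Answer: 1 block, 48 active warps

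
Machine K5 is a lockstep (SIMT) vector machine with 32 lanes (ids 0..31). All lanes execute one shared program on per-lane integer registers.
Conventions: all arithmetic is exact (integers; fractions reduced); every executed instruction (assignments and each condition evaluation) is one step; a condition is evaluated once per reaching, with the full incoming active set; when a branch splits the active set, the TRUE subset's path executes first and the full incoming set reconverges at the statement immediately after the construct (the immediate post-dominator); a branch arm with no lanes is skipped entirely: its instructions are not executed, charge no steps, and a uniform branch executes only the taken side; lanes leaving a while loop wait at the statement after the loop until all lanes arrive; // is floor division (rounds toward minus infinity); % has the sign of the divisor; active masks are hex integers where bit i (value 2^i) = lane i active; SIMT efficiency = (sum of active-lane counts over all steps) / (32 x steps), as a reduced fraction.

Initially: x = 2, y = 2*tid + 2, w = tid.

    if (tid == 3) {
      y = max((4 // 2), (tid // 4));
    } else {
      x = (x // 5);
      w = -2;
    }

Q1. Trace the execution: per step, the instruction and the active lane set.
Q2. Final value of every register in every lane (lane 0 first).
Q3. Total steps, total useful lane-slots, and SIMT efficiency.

step 0: eval (tid == 3)              0xffffffff
step 1: y <- max((4 // 2), (tid // 4)) 0x00000008
step 2: x <- (x // 5)                0xfffffff7
step 3: w <- -2                      0xfffffff7

Answer: 4 steps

x: 0,0,0,2,0,0,0,0,0,0,0,0,0,0,0,0,0,0,0,0,0,0,0,0,0,0,0,0,0,0,0,0
y: 2,4,6,2,10,12,14,16,18,20,22,24,26,28,30,32,34,36,38,40,42,44,46,48,50,52,54,56,58,60,62,64
w: -2,-2,-2,3,-2,-2,-2,-2,-2,-2,-2,-2,-2,-2,-2,-2,-2,-2,-2,-2,-2,-2,-2,-2,-2,-2,-2,-2,-2,-2,-2,-2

steps = 4; useful = 95; efficiency = 95/128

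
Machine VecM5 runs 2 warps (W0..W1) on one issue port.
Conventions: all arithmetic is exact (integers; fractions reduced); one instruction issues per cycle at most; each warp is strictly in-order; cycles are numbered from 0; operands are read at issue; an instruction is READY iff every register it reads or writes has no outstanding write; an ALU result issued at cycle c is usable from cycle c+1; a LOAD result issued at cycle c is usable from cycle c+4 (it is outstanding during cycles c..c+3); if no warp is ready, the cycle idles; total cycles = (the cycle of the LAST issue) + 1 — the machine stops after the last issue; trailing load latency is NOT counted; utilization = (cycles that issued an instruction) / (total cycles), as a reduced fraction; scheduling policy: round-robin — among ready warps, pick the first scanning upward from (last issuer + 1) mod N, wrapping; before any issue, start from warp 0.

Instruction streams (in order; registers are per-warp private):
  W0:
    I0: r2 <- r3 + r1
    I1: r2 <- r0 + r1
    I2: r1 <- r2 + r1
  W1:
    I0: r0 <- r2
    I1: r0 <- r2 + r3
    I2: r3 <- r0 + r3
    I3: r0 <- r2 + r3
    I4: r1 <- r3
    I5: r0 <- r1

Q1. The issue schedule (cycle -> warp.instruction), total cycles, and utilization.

cycle 0: W0.I0
cycle 1: W1.I0
cycle 2: W0.I1
cycle 3: W1.I1
cycle 4: W0.I2
cycle 5: W1.I2
cycle 6: W1.I3
cycle 7: W1.I4
cycle 8: W1.I5

Answer: 9 cycles, utilization 1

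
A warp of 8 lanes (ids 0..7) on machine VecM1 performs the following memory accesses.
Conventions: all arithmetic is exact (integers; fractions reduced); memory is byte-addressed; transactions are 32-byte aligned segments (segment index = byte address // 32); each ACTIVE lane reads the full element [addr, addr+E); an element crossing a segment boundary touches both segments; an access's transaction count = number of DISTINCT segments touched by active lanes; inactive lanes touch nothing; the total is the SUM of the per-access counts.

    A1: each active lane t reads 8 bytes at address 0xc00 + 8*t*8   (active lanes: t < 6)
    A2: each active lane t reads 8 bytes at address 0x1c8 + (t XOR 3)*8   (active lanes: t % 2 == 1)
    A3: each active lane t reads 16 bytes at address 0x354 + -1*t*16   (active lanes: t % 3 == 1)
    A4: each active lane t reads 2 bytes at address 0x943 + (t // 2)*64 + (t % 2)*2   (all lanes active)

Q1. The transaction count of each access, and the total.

A1: 6 transactions
A2: 2 transactions
A3: 4 transactions
A4: 4 transactions

Answer: 6,2,4,4; total 16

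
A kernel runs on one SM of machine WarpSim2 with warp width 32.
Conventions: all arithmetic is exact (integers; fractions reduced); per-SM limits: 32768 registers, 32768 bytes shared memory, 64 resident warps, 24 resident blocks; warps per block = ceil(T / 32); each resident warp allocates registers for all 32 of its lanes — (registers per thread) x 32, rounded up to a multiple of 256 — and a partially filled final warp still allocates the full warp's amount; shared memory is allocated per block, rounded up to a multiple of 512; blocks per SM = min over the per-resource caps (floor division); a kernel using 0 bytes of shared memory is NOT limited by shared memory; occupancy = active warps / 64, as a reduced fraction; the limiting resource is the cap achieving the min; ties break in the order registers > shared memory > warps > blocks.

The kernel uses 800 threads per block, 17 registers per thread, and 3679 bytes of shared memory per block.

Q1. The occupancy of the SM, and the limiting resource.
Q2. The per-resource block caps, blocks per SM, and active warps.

Answer: occupancy 25/64, limited by registers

registers: 1 block
shared memory: 8 blocks
warps: 2 blocks
blocks: 24 blocks

Answer: 1 block, 25 active warps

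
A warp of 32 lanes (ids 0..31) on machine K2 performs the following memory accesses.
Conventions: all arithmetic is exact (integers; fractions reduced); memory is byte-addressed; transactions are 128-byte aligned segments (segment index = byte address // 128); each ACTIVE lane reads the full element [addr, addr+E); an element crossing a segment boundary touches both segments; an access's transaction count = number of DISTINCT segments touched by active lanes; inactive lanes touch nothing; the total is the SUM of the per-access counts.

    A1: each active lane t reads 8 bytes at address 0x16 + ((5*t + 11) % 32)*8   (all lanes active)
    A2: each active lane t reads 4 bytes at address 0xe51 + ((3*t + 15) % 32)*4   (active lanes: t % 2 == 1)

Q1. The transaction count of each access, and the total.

A1: 3 transactions
A2: 2 transactions

Answer: 3,2; total 5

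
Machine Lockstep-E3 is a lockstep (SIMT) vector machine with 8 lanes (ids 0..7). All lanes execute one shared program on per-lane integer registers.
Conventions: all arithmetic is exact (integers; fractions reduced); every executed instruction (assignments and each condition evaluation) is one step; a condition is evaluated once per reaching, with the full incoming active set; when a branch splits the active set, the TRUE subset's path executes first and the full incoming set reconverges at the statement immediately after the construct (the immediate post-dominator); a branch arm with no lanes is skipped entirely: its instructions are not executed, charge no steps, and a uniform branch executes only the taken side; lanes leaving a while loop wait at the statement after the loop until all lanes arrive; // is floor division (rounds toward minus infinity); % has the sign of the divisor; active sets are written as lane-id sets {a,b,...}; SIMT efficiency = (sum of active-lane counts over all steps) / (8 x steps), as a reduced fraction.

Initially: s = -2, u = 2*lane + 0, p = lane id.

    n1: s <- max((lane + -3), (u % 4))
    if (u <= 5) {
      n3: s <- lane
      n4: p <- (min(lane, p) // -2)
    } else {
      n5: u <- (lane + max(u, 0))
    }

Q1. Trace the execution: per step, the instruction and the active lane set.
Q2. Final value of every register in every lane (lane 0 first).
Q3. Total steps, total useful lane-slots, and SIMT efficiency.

step 0: s <- max((lane + -3), (u % 4)) {0,1,2,3,4,5,6,7}
step 1: eval (u <= 5)                {0,1,2,3,4,5,6,7}
step 2: s <- lane                    {0,1,2}
step 3: p <- (min(lane, p) // -2)    {0,1,2}
step 4: u <- (lane + max(u, 0))      {3,4,5,6,7}

Answer: 5 steps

s: 0,1,2,2,1,2,3,4
u: 0,2,4,9,12,15,18,21
p: 0,-1,-1,3,4,5,6,7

steps = 5; useful = 27; efficiency = 27/40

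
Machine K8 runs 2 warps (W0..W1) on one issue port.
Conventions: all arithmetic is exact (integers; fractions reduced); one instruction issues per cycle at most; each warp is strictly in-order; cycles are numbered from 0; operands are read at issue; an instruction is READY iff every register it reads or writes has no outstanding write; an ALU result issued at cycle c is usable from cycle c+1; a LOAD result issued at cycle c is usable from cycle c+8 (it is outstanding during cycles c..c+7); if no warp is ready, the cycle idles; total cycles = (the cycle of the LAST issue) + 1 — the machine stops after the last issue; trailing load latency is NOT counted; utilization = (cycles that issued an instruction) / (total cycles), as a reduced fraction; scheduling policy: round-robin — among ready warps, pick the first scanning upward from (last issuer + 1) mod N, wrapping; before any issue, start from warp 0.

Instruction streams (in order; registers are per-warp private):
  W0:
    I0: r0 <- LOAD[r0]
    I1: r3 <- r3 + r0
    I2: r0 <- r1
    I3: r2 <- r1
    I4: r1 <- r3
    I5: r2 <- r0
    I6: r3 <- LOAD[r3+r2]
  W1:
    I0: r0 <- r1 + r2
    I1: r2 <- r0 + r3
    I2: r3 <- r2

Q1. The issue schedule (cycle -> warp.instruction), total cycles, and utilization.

cycle 0: W0.I0
cycle 1: W1.I0
cycle 2: W1.I1
cycle 3: W1.I2
cycle 4: idle
cycle 5: idle
cycle 6: idle
cycle 7: idle
cycle 8: W0.I1
cycle 9: W0.I2
cycle 10: W0.I3
cycle 11: W0.I4
cycle 12: W0.I5
cycle 13: W0.I6

Answer: 14 cycles, utilization 5/7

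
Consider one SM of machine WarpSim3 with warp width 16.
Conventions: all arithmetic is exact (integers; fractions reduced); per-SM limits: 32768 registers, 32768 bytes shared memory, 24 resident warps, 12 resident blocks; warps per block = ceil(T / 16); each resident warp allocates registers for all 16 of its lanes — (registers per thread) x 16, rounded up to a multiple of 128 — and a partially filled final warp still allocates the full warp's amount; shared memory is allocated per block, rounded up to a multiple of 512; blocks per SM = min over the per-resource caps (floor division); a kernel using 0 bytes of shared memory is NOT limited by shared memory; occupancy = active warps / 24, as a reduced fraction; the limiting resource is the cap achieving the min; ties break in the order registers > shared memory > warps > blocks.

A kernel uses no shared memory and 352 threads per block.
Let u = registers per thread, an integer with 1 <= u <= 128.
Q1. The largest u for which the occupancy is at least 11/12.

Answer: u = 88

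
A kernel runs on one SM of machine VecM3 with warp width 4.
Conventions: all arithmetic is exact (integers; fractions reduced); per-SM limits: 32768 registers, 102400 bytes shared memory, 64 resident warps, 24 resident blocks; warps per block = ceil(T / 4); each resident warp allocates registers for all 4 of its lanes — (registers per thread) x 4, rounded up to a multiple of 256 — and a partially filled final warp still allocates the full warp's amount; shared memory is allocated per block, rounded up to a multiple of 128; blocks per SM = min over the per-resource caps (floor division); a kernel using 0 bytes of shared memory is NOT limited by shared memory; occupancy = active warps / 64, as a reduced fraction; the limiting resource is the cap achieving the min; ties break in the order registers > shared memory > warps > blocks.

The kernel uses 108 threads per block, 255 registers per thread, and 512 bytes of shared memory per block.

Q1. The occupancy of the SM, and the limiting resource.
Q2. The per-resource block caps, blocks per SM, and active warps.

Answer: occupancy 27/64, limited by registers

registers: 1 block
shared memory: 200 blocks
warps: 2 blocks
blocks: 24 blocks

Answer: 1 block, 27 active warps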